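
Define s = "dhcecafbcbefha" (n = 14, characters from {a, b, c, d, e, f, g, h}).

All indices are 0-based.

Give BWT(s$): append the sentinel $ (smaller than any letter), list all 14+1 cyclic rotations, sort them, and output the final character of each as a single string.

rank  rotation         last
    0  $dhcecafbcbefha  a
    1  a$dhcecafbcbefh  h
    2  afbcbefha$dhcec  c
    3  bcbefha$dhcecaf  f
    4  befha$dhcecafbc  c
    5  cafbcbefha$dhce  e
    6  cbefha$dhcecafb  b
    7  cecafbcbefha$dh  h
    8  dhcecafbcbefha$  $
    9  ecafbcbefha$dhc  c
   10  efha$dhcecafbcb  b
   11  fbcbefha$dhceca  a
   12  fha$dhcecafbcbe  e
   13  ha$dhcecafbcbef  f
   14  hcecafbcbefha$d  d

ahcfcebh$cbaefd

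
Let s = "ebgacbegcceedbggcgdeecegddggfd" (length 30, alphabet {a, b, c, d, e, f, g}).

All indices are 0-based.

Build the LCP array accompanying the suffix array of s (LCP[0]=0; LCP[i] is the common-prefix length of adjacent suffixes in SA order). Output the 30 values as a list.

rank→(start, suffix):
  0 → (3, 'acbegcceedbggcgdeecegddggfd')
  1 → (5, 'begcceedbggcgdeecegddggfd')
  2 → (1, 'bgacbegcceedbggcgdeecegddggfd')
  3 → (13, 'bggcgdeecegddggfd')
  4 → (4, 'cbegcceedbggcgdeecegddggfd')
  5 → (8, 'cceedbggcgdeecegddggfd')
  6 → (9, 'ceedbggcgdeecegddggfd')
  7 → (21, 'cegddggfd')
  8 → (16, 'cgdeecegddggfd')
  9 → (29, 'd')
  10 → (12, 'dbggcgdeecegddggfd')
  11 → (24, 'ddggfd')
  12 → (18, 'deecegddggfd')
  13 → (25, 'dggfd')
  14 → (0, 'ebgacbegcceedbggcgdeecegddggfd')
  15 → (20, 'ecegddggfd')
  16 → (11, 'edbggcgdeecegddggfd')
  17 → (19, 'eecegddggfd')
  18 → (10, 'eedbggcgdeecegddggfd')
  19 → (6, 'egcceedbggcgdeecegddggfd')
  20 → (22, 'egddggfd')
  21 → (28, 'fd')
  22 → (2, 'gacbegcceedbggcgdeecegddggfd')
  23 → (7, 'gcceedbggcgdeecegddggfd')
  24 → (15, 'gcgdeecegddggfd')
  25 → (23, 'gddggfd')
  26 → (17, 'gdeecegddggfd')
  27 → (27, 'gfd')
  28 → (14, 'ggcgdeecegddggfd')
  29 → (26, 'ggfd')

SA = [3, 5, 1, 13, 4, 8, 9, 21, 16, 29, 12, 24, 18, 25, 0, 20, 11, 19, 10, 6, 22, 28, 2, 7, 15, 23, 17, 27, 14, 26]
[i] adj suffixes → lcp
  [1] 3/5 → 0 ('')
  [2] 5/1 → 1 ('b')
  [3] 1/13 → 2 ('bg')
  [4] 13/4 → 0 ('')
  [5] 4/8 → 1 ('c')
  [6] 8/9 → 1 ('c')
  [7] 9/21 → 2 ('ce')
  [8] 21/16 → 1 ('c')
  [9] 16/29 → 0 ('')
  [10] 29/12 → 1 ('d')
  [11] 12/24 → 1 ('d')
  [12] 24/18 → 1 ('d')
  [13] 18/25 → 1 ('d')
  [14] 25/0 → 0 ('')
  [15] 0/20 → 1 ('e')
  [16] 20/11 → 1 ('e')
  [17] 11/19 → 1 ('e')
  [18] 19/10 → 2 ('ee')
  [19] 10/6 → 1 ('e')
  [20] 6/22 → 2 ('eg')
  [21] 22/28 → 0 ('')
  [22] 28/2 → 0 ('')
  [23] 2/7 → 1 ('g')
  [24] 7/15 → 2 ('gc')
  [25] 15/23 → 1 ('g')
  [26] 23/17 → 2 ('gd')
  [27] 17/27 → 1 ('g')
  [28] 27/14 → 1 ('g')
  [29] 14/26 → 2 ('gg')

[0, 0, 1, 2, 0, 1, 1, 2, 1, 0, 1, 1, 1, 1, 0, 1, 1, 1, 2, 1, 2, 0, 0, 1, 2, 1, 2, 1, 1, 2]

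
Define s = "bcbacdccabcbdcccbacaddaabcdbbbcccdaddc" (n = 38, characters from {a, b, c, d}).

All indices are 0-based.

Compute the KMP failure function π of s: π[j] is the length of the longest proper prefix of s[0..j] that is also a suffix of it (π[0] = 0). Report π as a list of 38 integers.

π[0] = 0
j=1 s[j]='c': π[1]=0 (border '')
j=2 s[j]='b': π[2]=1 (border 'b')
j=3 s[j]='a': k: 1→0; π[3]=0 (border '')
j=4 s[j]='c': π[4]=0 (border '')
j=5 s[j]='d': π[5]=0 (border '')
j=6 s[j]='c': π[6]=0 (border '')
j=7 s[j]='c': π[7]=0 (border '')
j=8 s[j]='a': π[8]=0 (border '')
j=9 s[j]='b': π[9]=1 (border 'b')
j=10 s[j]='c': π[10]=2 (border 'bc')
j=11 s[j]='b': π[11]=3 (border 'bcb')
j=12 s[j]='d': k: 3→1→0; π[12]=0 (border '')
j=13 s[j]='c': π[13]=0 (border '')
j=14 s[j]='c': π[14]=0 (border '')
j=15 s[j]='c': π[15]=0 (border '')
j=16 s[j]='b': π[16]=1 (border 'b')
j=17 s[j]='a': k: 1→0; π[17]=0 (border '')
j=18 s[j]='c': π[18]=0 (border '')
j=19 s[j]='a': π[19]=0 (border '')
j=20 s[j]='d': π[20]=0 (border '')
j=21 s[j]='d': π[21]=0 (border '')
j=22 s[j]='a': π[22]=0 (border '')
j=23 s[j]='a': π[23]=0 (border '')
j=24 s[j]='b': π[24]=1 (border 'b')
j=25 s[j]='c': π[25]=2 (border 'bc')
j=26 s[j]='d': k: 2→0; π[26]=0 (border '')
j=27 s[j]='b': π[27]=1 (border 'b')
j=28 s[j]='b': k: 1→0; π[28]=1 (border 'b')
j=29 s[j]='b': k: 1→0; π[29]=1 (border 'b')
j=30 s[j]='c': π[30]=2 (border 'bc')
j=31 s[j]='c': k: 2→0; π[31]=0 (border '')
j=32 s[j]='c': π[32]=0 (border '')
j=33 s[j]='d': π[33]=0 (border '')
j=34 s[j]='a': π[34]=0 (border '')
j=35 s[j]='d': π[35]=0 (border '')
j=36 s[j]='d': π[36]=0 (border '')
j=37 s[j]='c': π[37]=0 (border '')

[0, 0, 1, 0, 0, 0, 0, 0, 0, 1, 2, 3, 0, 0, 0, 0, 1, 0, 0, 0, 0, 0, 0, 0, 1, 2, 0, 1, 1, 1, 2, 0, 0, 0, 0, 0, 0, 0]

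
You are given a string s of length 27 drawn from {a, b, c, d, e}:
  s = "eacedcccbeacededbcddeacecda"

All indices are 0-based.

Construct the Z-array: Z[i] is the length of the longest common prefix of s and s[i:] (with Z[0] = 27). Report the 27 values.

Z[0]=27
i=1: fresh scan; Z[1]=0
i=2: fresh scan; Z[2]=0
i=3: fresh scan; Z[3]=1 scan→box=[3,4)
i=4: fresh scan; Z[4]=0
i=5: fresh scan; Z[5]=0
i=6: fresh scan; Z[6]=0
i=7: fresh scan; Z[7]=0
i=8: fresh scan; Z[8]=0
i=9: fresh scan; Z[9]=5 scan→box=[9,14)
i=10: min(r-i=4, Z[1]=0)=0; Z[10]=0
i=11: min(r-i=3, Z[2]=0)=0; Z[11]=0
i=12: min(r-i=2, Z[3]=1)=1; Z[12]=1
i=13: min(r-i=1, Z[4]=0)=0; Z[13]=0
i=14: fresh scan; Z[14]=1 scan→box=[14,15)
i=15: fresh scan; Z[15]=0
i=16: fresh scan; Z[16]=0
i=17: fresh scan; Z[17]=0
i=18: fresh scan; Z[18]=0
i=19: fresh scan; Z[19]=0
i=20: fresh scan; Z[20]=4 scan→box=[20,24)
i=21: min(r-i=3, Z[1]=0)=0; Z[21]=0
i=22: min(r-i=2, Z[2]=0)=0; Z[22]=0
i=23: min(r-i=1, Z[3]=1)=1; Z[23]=1
i=24: fresh scan; Z[24]=0
i=25: fresh scan; Z[25]=0
i=26: fresh scan; Z[26]=0

[27, 0, 0, 1, 0, 0, 0, 0, 0, 5, 0, 0, 1, 0, 1, 0, 0, 0, 0, 0, 4, 0, 0, 1, 0, 0, 0]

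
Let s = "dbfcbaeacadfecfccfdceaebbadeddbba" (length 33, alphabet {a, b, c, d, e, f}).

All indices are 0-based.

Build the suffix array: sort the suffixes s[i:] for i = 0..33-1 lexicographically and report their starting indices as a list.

[32, 7, 25, 9, 5, 21, 31, 24, 4, 30, 23, 1, 8, 3, 15, 19, 13, 16, 29, 0, 18, 28, 26, 10, 6, 20, 22, 12, 27, 2, 14, 17, 11]

rank | idx | suffix
   0 |  32 | a
   1 |   7 | acadfecfccfdceaebbadeddbba
   2 |  25 | adeddbba
   3 |   9 | adfecfccfdceaebbadeddbba
   4 |   5 | aeacadfecfccfdceaebbadeddbba
   5 |  21 | aebbadeddbba
   6 |  31 | ba
   7 |  24 | badeddbba
   8 |   4 | baeacadfecfccfdceaebbadeddbba
   9 |  30 | bba
  10 |  23 | bbadeddbba
  11 |   1 | bfcbaeacadfecfccfdceaebbadeddbba
  12 |   8 | cadfecfccfdceaebbadeddbba
  13 |   3 | cbaeacadfecfccfdceaebbadeddbba
  14 |  15 | ccfdceaebbadeddbba
  15 |  19 | ceaebbadeddbba
  16 |  13 | cfccfdceaebbadeddbba
  17 |  16 | cfdceaebbadeddbba
  18 |  29 | dbba
  19 |   0 | dbfcbaeacadfecfccfdceaebbadeddbba
  20 |  18 | dceaebbadeddbba
  21 |  28 | ddbba
  22 |  26 | deddbba
  23 |  10 | dfecfccfdceaebbadeddbba
  24 |   6 | eacadfecfccfdceaebbadeddbba
  25 |  20 | eaebbadeddbba
  26 |  22 | ebbadeddbba
  27 |  12 | ecfccfdceaebbadeddbba
  28 |  27 | eddbba
  29 |   2 | fcbaeacadfecfccfdceaebbadeddbba
  30 |  14 | fccfdceaebbadeddbba
  31 |  17 | fdceaebbadeddbba
  32 |  11 | fecfccfdceaebbadeddbba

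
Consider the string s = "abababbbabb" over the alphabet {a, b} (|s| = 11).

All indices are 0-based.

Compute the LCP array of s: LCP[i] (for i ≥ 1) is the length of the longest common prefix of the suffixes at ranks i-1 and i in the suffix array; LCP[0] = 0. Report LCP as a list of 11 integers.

[0, 4, 2, 3, 0, 1, 3, 4, 1, 2, 2]

sorted suffixes:
  #0 SA[0]=0  'abababbbabb'
  #1 SA[1]=2  'ababbbabb'
  #2 SA[2]=8  'abb'
  #3 SA[3]=4  'abbbabb'
  #4 SA[4]=10  'b'
  #5 SA[5]=1  'bababbbabb'
  #6 SA[6]=7  'babb'
  #7 SA[7]=3  'babbbabb'
  #8 SA[8]=9  'bb'
  #9 SA[9]=6  'bbabb'
  #10 SA[10]=5  'bbbabb'

SA = [0, 2, 8, 4, 10, 1, 7, 3, 9, 6, 5]
[i] adj suffixes → lcp
  [1] 0/2 → 4 ('abab')
  [2] 2/8 → 2 ('ab')
  [3] 8/4 → 3 ('abb')
  [4] 4/10 → 0 ('')
  [5] 10/1 → 1 ('b')
  [6] 1/7 → 3 ('bab')
  [7] 7/3 → 4 ('babb')
  [8] 3/9 → 1 ('b')
  [9] 9/6 → 2 ('bb')
  [10] 6/5 → 2 ('bb')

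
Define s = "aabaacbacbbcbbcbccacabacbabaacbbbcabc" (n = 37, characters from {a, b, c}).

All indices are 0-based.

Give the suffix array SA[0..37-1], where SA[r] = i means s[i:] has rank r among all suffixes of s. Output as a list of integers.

rank | idx | suffix
   0 |   0 | aabaacbacbbcbbcbccacabacbabaacbbbcabc
   1 |   3 | aacbacbbcbbcbccacabacbabaacbbbcabc
   2 |  27 | aacbbbcabc
   3 |   1 | abaacbacbbcbbcbccacabacbabaacbbbcabc
   4 |  25 | abaacbbbcabc
   5 |  20 | abacbabaacbbbcabc
   6 |  34 | abc
   7 |  18 | acabacbabaacbbbcabc
   8 |  22 | acbabaacbbbcabc
   9 |   4 | acbacbbcbbcbccacabacbabaacbbbcabc
  10 |  28 | acbbbcabc
  11 |   7 | acbbcbbcbccacabacbabaacbbbcabc
  12 |   2 | baacbacbbcbbcbccacabacbabaacbbbcabc
  13 |  26 | baacbbbcabc
  14 |  24 | babaacbbbcabc
  15 |  21 | bacbabaacbbbcabc
  16 |   6 | bacbbcbbcbccacabacbabaacbbbcabc
  17 |  30 | bbbcabc
  18 |  31 | bbcabc
  19 |   9 | bbcbbcbccacabacbabaacbbbcabc
  20 |  12 | bbcbccacabacbabaacbbbcabc
  21 |  35 | bc
  22 |  32 | bcabc
  23 |  10 | bcbbcbccacabacbabaacbbbcabc
  24 |  13 | bcbccacabacbabaacbbbcabc
  25 |  15 | bccacabacbabaacbbbcabc
  26 |  36 | c
  27 |  19 | cabacbabaacbbbcabc
  28 |  33 | cabc
  29 |  17 | cacabacbabaacbbbcabc
  30 |  23 | cbabaacbbbcabc
  31 |   5 | cbacbbcbbcbccacabacbabaacbbbcabc
  32 |  29 | cbbbcabc
  33 |   8 | cbbcbbcbccacabacbabaacbbbcabc
  34 |  11 | cbbcbccacabacbabaacbbbcabc
  35 |  14 | cbccacabacbabaacbbbcabc
  36 |  16 | ccacabacbabaacbbbcabc

[0, 3, 27, 1, 25, 20, 34, 18, 22, 4, 28, 7, 2, 26, 24, 21, 6, 30, 31, 9, 12, 35, 32, 10, 13, 15, 36, 19, 33, 17, 23, 5, 29, 8, 11, 14, 16]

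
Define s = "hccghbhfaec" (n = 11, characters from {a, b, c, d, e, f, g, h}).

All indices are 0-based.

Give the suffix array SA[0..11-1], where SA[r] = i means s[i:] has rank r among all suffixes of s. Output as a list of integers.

[8, 5, 10, 1, 2, 9, 7, 3, 4, 0, 6]

sorted suffixes:
  #0 SA[0]=8  'aec'
  #1 SA[1]=5  'bhfaec'
  #2 SA[2]=10  'c'
  #3 SA[3]=1  'ccghbhfaec'
  #4 SA[4]=2  'cghbhfaec'
  #5 SA[5]=9  'ec'
  #6 SA[6]=7  'faec'
  #7 SA[7]=3  'ghbhfaec'
  #8 SA[8]=4  'hbhfaec'
  #9 SA[9]=0  'hccghbhfaec'
  #10 SA[10]=6  'hfaec'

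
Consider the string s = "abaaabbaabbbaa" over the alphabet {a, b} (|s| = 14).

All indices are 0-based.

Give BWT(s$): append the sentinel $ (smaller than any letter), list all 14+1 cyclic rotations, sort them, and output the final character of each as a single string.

rank  rotation         last
    0  $abaaabbaabbbaa  a
    1  a$abaaabbaabbba  a
    2  aa$abaaabbaabbb  b
    3  aaabbaabbbaa$ab  b
    4  aabbaabbbaa$aba  a
    5  aabbbaa$abaaabb  b
    6  abaaabbaabbbaa$  $
    7  abbaabbbaa$abaa  a
    8  abbbaa$abaaabba  a
    9  baa$abaaabbaabb  b
   10  baaabbaabbbaa$a  a
   11  baabbbaa$abaaab  b
   12  bbaa$abaaabbaab  b
   13  bbaabbbaa$abaaa  a
   14  bbbaa$abaaabbaa  a

aabbab$aababbaa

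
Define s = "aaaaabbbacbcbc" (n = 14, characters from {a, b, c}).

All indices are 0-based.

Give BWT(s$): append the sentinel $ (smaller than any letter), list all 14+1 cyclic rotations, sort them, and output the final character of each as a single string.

c$aaaabbbaccbba

rank  rotation         last
    0  $aaaaabbbacbcbc  c
    1  aaaaabbbacbcbc$  $
    2  aaaabbbacbcbc$a  a
    3  aaabbbacbcbc$aa  a
    4  aabbbacbcbc$aaa  a
    5  abbbacbcbc$aaaa  a
    6  acbcbc$aaaaabbb  b
    7  bacbcbc$aaaaabb  b
    8  bbacbcbc$aaaaab  b
    9  bbbacbcbc$aaaaa  a
   10  bc$aaaaabbbacbc  c
   11  bcbc$aaaaabbbac  c
   12  c$aaaaabbbacbcb  b
   13  cbc$aaaaabbbacb  b
   14  cbcbc$aaaaabbba  a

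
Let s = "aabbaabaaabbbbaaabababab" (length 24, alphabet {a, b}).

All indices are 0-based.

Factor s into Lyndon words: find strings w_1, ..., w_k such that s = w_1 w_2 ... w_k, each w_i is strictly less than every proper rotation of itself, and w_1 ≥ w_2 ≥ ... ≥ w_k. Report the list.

["aabb", "aab", "aaabbbb", "aaabababab"]

emit factor 1: 'aabb' (i=0, period=4)
emit factor 2: 'aab' (i=4, period=3)
emit factor 3: 'aaabbbb' (i=7, period=7)
emit factor 4: 'aaabababab' (i=14, period=10)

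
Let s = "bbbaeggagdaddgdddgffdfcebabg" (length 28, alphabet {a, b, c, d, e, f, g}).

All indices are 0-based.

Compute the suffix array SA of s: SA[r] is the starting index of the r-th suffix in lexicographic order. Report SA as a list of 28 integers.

rank→(start, suffix):
  0 → (25, 'abg')
  1 → (10, 'addgdddgffdfcebabg')
  2 → (3, 'aeggagdaddgdddgffdfcebabg')
  3 → (7, 'agdaddgdddgffdfcebabg')
  4 → (24, 'babg')
  5 → (2, 'baeggagdaddgdddgffdfcebabg')
  6 → (1, 'bbaeggagdaddgdddgffdfcebabg')
  7 → (0, 'bbbaeggagdaddgdddgffdfcebabg')
  8 → (26, 'bg')
  9 → (22, 'cebabg')
  10 → (9, 'daddgdddgffdfcebabg')
  11 → (14, 'dddgffdfcebabg')
  12 → (11, 'ddgdddgffdfcebabg')
  13 → (15, 'ddgffdfcebabg')
  14 → (20, 'dfcebabg')
  15 → (12, 'dgdddgffdfcebabg')
  16 → (16, 'dgffdfcebabg')
  17 → (23, 'ebabg')
  18 → (4, 'eggagdaddgdddgffdfcebabg')
  19 → (21, 'fcebabg')
  20 → (19, 'fdfcebabg')
  21 → (18, 'ffdfcebabg')
  22 → (27, 'g')
  23 → (6, 'gagdaddgdddgffdfcebabg')
  24 → (8, 'gdaddgdddgffdfcebabg')
  25 → (13, 'gdddgffdfcebabg')
  26 → (17, 'gffdfcebabg')
  27 → (5, 'ggagdaddgdddgffdfcebabg')

[25, 10, 3, 7, 24, 2, 1, 0, 26, 22, 9, 14, 11, 15, 20, 12, 16, 23, 4, 21, 19, 18, 27, 6, 8, 13, 17, 5]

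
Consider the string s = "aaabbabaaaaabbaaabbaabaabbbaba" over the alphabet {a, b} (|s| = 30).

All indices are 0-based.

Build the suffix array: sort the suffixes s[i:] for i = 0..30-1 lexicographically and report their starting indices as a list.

[29, 7, 8, 9, 14, 0, 19, 10, 15, 1, 22, 27, 5, 20, 11, 16, 2, 23, 28, 6, 13, 18, 21, 26, 4, 12, 17, 25, 3, 24]

rank→(start, suffix):
  0 → (29, 'a')
  1 → (7, 'aaaaabbaaabbaabaabbbaba')
  2 → (8, 'aaaabbaaabbaabaabbbaba')
  3 → (9, 'aaabbaaabbaabaabbbaba')
  4 → (14, 'aaabbaabaabbbaba')
  5 → (0, 'aaabbabaaaaabbaaabbaabaabbbaba')
  6 → (19, 'aabaabbbaba')
  7 → (10, 'aabbaaabbaabaabbbaba')
  8 → (15, 'aabbaabaabbbaba')
  9 → (1, 'aabbabaaaaabbaaabbaabaabbbaba')
  10 → (22, 'aabbbaba')
  11 → (27, 'aba')
  12 → (5, 'abaaaaabbaaabbaabaabbbaba')
  13 → (20, 'abaabbbaba')
  14 → (11, 'abbaaabbaabaabbbaba')
  15 → (16, 'abbaabaabbbaba')
  16 → (2, 'abbabaaaaabbaaabbaabaabbbaba')
  17 → (23, 'abbbaba')
  18 → (28, 'ba')
  19 → (6, 'baaaaabbaaabbaabaabbbaba')
  20 → (13, 'baaabbaabaabbbaba')
  21 → (18, 'baabaabbbaba')
  22 → (21, 'baabbbaba')
  23 → (26, 'baba')
  24 → (4, 'babaaaaabbaaabbaabaabbbaba')
  25 → (12, 'bbaaabbaabaabbbaba')
  26 → (17, 'bbaabaabbbaba')
  27 → (25, 'bbaba')
  28 → (3, 'bbabaaaaabbaaabbaabaabbbaba')
  29 → (24, 'bbbaba')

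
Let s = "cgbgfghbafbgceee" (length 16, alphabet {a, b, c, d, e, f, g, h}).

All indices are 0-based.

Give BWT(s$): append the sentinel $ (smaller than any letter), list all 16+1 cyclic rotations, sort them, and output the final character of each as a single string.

rank  rotation           last
    0  $cgbgfghbafbgceee  e
    1  afbgceee$cgbgfghb  b
    2  bafbgceee$cgbgfgh  h
    3  bgceee$cgbgfghbaf  f
    4  bgfghbafbgceee$cg  g
    5  ceee$cgbgfghbafbg  g
    6  cgbgfghbafbgceee$  $
    7  e$cgbgfghbafbgcee  e
    8  ee$cgbgfghbafbgce  e
    9  eee$cgbgfghbafbgc  c
   10  fbgceee$cgbgfghba  a
   11  fghbafbgceee$cgbg  g
   12  gbgfghbafbgceee$c  c
   13  gceee$cgbgfghbafb  b
   14  gfghbafbgceee$cgb  b
   15  ghbafbgceee$cgbgf  f
   16  hbafbgceee$cgbgfg  g

ebhfgg$eecagcbbfg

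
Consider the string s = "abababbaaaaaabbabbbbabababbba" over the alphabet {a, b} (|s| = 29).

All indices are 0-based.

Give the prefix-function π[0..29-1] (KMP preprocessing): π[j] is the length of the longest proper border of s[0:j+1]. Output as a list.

π[0] = 0
j=1 s[j]='b': π[1]=0 (border '')
j=2 s[j]='a': π[2]=1 (border 'a')
j=3 s[j]='b': π[3]=2 (border 'ab')
j=4 s[j]='a': π[4]=3 (border 'aba')
j=5 s[j]='b': π[5]=4 (border 'abab')
j=6 s[j]='b': k: 4→2→0; π[6]=0 (border '')
j=7 s[j]='a': π[7]=1 (border 'a')
j=8 s[j]='a': k: 1→0; π[8]=1 (border 'a')
j=9 s[j]='a': k: 1→0; π[9]=1 (border 'a')
j=10 s[j]='a': k: 1→0; π[10]=1 (border 'a')
j=11 s[j]='a': k: 1→0; π[11]=1 (border 'a')
j=12 s[j]='a': k: 1→0; π[12]=1 (border 'a')
j=13 s[j]='b': π[13]=2 (border 'ab')
j=14 s[j]='b': k: 2→0; π[14]=0 (border '')
j=15 s[j]='a': π[15]=1 (border 'a')
j=16 s[j]='b': π[16]=2 (border 'ab')
j=17 s[j]='b': k: 2→0; π[17]=0 (border '')
j=18 s[j]='b': π[18]=0 (border '')
j=19 s[j]='b': π[19]=0 (border '')
j=20 s[j]='a': π[20]=1 (border 'a')
j=21 s[j]='b': π[21]=2 (border 'ab')
j=22 s[j]='a': π[22]=3 (border 'aba')
j=23 s[j]='b': π[23]=4 (border 'abab')
j=24 s[j]='a': π[24]=5 (border 'ababa')
j=25 s[j]='b': π[25]=6 (border 'ababab')
j=26 s[j]='b': π[26]=7 (border 'abababb')
j=27 s[j]='b': k: 7→0; π[27]=0 (border '')
j=28 s[j]='a': π[28]=1 (border 'a')

[0, 0, 1, 2, 3, 4, 0, 1, 1, 1, 1, 1, 1, 2, 0, 1, 2, 0, 0, 0, 1, 2, 3, 4, 5, 6, 7, 0, 1]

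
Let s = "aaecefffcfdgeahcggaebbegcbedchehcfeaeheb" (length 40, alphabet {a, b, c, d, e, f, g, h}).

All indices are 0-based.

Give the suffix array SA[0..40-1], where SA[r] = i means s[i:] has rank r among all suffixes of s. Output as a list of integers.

[0, 18, 1, 35, 13, 39, 20, 25, 21, 24, 3, 8, 32, 15, 28, 27, 10, 34, 12, 38, 19, 2, 26, 4, 22, 30, 36, 7, 9, 33, 6, 5, 17, 23, 11, 16, 31, 14, 37, 29]

rank→(start, suffix):
  0 → (0, 'aaecefffcfdgeahcggaebbegcbedchehcfeaeheb')
  1 → (18, 'aebbegcbedchehcfeaeheb')
  2 → (1, 'aecefffcfdgeahcggaebbegcbedchehcfeaeheb')
  3 → (35, 'aeheb')
  4 → (13, 'ahcggaebbegcbedchehcfeaeheb')
  5 → (39, 'b')
  6 → (20, 'bbegcbedchehcfeaeheb')
  7 → (25, 'bedchehcfeaeheb')
  8 → (21, 'begcbedchehcfeaeheb')
  9 → (24, 'cbedchehcfeaeheb')
  10 → (3, 'cefffcfdgeahcggaebbegcbedchehcfeaeheb')
  11 → (8, 'cfdgeahcggaebbegcbedchehcfeaeheb')
  12 → (32, 'cfeaeheb')
  13 → (15, 'cggaebbegcbedchehcfeaeheb')
  14 → (28, 'chehcfeaeheb')
  15 → (27, 'dchehcfeaeheb')
  16 → (10, 'dgeahcggaebbegcbedchehcfeaeheb')
  17 → (34, 'eaeheb')
  18 → (12, 'eahcggaebbegcbedchehcfeaeheb')
  19 → (38, 'eb')
  20 → (19, 'ebbegcbedchehcfeaeheb')
  21 → (2, 'ecefffcfdgeahcggaebbegcbedchehcfeaeheb')
  22 → (26, 'edchehcfeaeheb')
  23 → (4, 'efffcfdgeahcggaebbegcbedchehcfeaeheb')
  24 → (22, 'egcbedchehcfeaeheb')
  25 → (30, 'ehcfeaeheb')
  26 → (36, 'eheb')
  27 → (7, 'fcfdgeahcggaebbegcbedchehcfeaeheb')
  28 → (9, 'fdgeahcggaebbegcbedchehcfeaeheb')
  29 → (33, 'feaeheb')
  30 → (6, 'ffcfdgeahcggaebbegcbedchehcfeaeheb')
  31 → (5, 'fffcfdgeahcggaebbegcbedchehcfeaeheb')
  32 → (17, 'gaebbegcbedchehcfeaeheb')
  33 → (23, 'gcbedchehcfeaeheb')
  34 → (11, 'geahcggaebbegcbedchehcfeaeheb')
  35 → (16, 'ggaebbegcbedchehcfeaeheb')
  36 → (31, 'hcfeaeheb')
  37 → (14, 'hcggaebbegcbedchehcfeaeheb')
  38 → (37, 'heb')
  39 → (29, 'hehcfeaeheb')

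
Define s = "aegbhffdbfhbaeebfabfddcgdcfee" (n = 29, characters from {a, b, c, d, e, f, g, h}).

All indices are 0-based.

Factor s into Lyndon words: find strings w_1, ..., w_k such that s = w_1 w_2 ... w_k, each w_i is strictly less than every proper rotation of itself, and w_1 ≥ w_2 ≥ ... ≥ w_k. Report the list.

["aegbhffdbfhb", "aeebf", "abfddcgdcfee"]

emit factor 1: 'aegbhffdbfhb' (i=0, period=12)
emit factor 2: 'aeebf' (i=12, period=5)
emit factor 3: 'abfddcgdcfee' (i=17, period=12)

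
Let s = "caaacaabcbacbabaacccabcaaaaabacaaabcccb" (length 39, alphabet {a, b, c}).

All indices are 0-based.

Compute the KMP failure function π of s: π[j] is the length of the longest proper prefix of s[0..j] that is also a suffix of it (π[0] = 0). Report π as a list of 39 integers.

[0, 0, 0, 0, 1, 2, 3, 0, 1, 0, 0, 1, 0, 0, 0, 0, 0, 1, 1, 1, 2, 0, 1, 2, 3, 4, 0, 0, 0, 0, 1, 2, 3, 4, 0, 1, 1, 1, 0]

π[0] = 0
j=1 s[j]='a': π[1]=0 (border '')
j=2 s[j]='a': π[2]=0 (border '')
j=3 s[j]='a': π[3]=0 (border '')
j=4 s[j]='c': π[4]=1 (border 'c')
j=5 s[j]='a': π[5]=2 (border 'ca')
j=6 s[j]='a': π[6]=3 (border 'caa')
j=7 s[j]='b': k: 3→0; π[7]=0 (border '')
j=8 s[j]='c': π[8]=1 (border 'c')
j=9 s[j]='b': k: 1→0; π[9]=0 (border '')
j=10 s[j]='a': π[10]=0 (border '')
j=11 s[j]='c': π[11]=1 (border 'c')
j=12 s[j]='b': k: 1→0; π[12]=0 (border '')
j=13 s[j]='a': π[13]=0 (border '')
j=14 s[j]='b': π[14]=0 (border '')
j=15 s[j]='a': π[15]=0 (border '')
j=16 s[j]='a': π[16]=0 (border '')
j=17 s[j]='c': π[17]=1 (border 'c')
j=18 s[j]='c': k: 1→0; π[18]=1 (border 'c')
j=19 s[j]='c': k: 1→0; π[19]=1 (border 'c')
j=20 s[j]='a': π[20]=2 (border 'ca')
j=21 s[j]='b': k: 2→0; π[21]=0 (border '')
j=22 s[j]='c': π[22]=1 (border 'c')
j=23 s[j]='a': π[23]=2 (border 'ca')
j=24 s[j]='a': π[24]=3 (border 'caa')
j=25 s[j]='a': π[25]=4 (border 'caaa')
j=26 s[j]='a': k: 4→0; π[26]=0 (border '')
j=27 s[j]='a': π[27]=0 (border '')
j=28 s[j]='b': π[28]=0 (border '')
j=29 s[j]='a': π[29]=0 (border '')
j=30 s[j]='c': π[30]=1 (border 'c')
j=31 s[j]='a': π[31]=2 (border 'ca')
j=32 s[j]='a': π[32]=3 (border 'caa')
j=33 s[j]='a': π[33]=4 (border 'caaa')
j=34 s[j]='b': k: 4→0; π[34]=0 (border '')
j=35 s[j]='c': π[35]=1 (border 'c')
j=36 s[j]='c': k: 1→0; π[36]=1 (border 'c')
j=37 s[j]='c': k: 1→0; π[37]=1 (border 'c')
j=38 s[j]='b': k: 1→0; π[38]=0 (border '')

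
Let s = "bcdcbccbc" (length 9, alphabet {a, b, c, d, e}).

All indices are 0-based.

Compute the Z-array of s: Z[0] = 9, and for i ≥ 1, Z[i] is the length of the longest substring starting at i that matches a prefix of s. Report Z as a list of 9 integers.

[9, 0, 0, 0, 2, 0, 0, 2, 0]

Z[0]=9
i=1: outside box; Z[1]=0
i=2: outside box; Z[2]=0
i=3: outside box; Z[3]=0
i=4: outside box; Z[4]=2 scan→box=[4,6)
i=5: min(r-i=1, Z[1]=0)=0; Z[5]=0
i=6: outside box; Z[6]=0
i=7: outside box; Z[7]=2 scan→box=[7,9)
i=8: min(r-i=1, Z[1]=0)=0; Z[8]=0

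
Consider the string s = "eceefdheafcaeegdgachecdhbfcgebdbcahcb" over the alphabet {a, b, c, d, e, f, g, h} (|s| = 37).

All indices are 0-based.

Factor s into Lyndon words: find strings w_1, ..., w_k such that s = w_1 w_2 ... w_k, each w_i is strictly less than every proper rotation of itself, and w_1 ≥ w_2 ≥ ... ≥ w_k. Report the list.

emit factor 1: 'e' (i=0, period=1)
emit factor 2: 'ceefdhe' (i=1, period=7)
emit factor 3: 'afc' (i=8, period=3)
emit factor 4: 'aeegdg' (i=11, period=6)
emit factor 5: 'achecdhbfcgebdbcahcb' (i=17, period=20)

["e", "ceefdhe", "afc", "aeegdg", "achecdhbfcgebdbcahcb"]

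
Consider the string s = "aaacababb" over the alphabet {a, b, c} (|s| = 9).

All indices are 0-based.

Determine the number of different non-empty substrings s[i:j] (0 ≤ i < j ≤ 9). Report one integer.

rank | idx | suffix
   0 |   0 | aaacababb
   1 |   1 | aacababb
   2 |   4 | ababb
   3 |   6 | abb
   4 |   2 | acababb
   5 |   8 | b
   6 |   5 | babb
   7 |   7 | bb
   8 |   3 | cababb

SA = [0, 1, 4, 6, 2, 8, 5, 7, 3]
i: (SA[i-1],SA[i]) lcp shared
  1: (0,1) 2 'aa'
  2: (1,4) 1 'a'
  3: (4,6) 2 'ab'
  4: (6,2) 1 'a'
  5: (2,8) 0 ''
  6: (8,5) 1 'b'
  7: (5,7) 1 'b'
  8: (7,3) 0 ''

n(n+1)/2 = 9·10/2 = 45
Σ LCP = 0 + 2 + 1 + 2 + 1 + 0 + 1 + 1 + 0 = 8
distinct = 45 − 8 = 37

37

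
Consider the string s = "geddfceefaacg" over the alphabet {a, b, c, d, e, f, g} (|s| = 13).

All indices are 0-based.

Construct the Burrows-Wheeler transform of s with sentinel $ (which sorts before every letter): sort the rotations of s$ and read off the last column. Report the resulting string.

gfafaedgceedc$

rank  rotation        last
    0  $geddfceefaacg  g
    1  aacg$geddfceef  f
    2  acg$geddfceefa  a
    3  ceefaacg$geddf  f
    4  cg$geddfceefaa  a
    5  ddfceefaacg$ge  e
    6  dfceefaacg$ged  d
    7  eddfceefaacg$g  g
    8  eefaacg$geddfc  c
    9  efaacg$geddfce  e
   10  faacg$geddfcee  e
   11  fceefaacg$gedd  d
   12  g$geddfceefaac  c
   13  geddfceefaacg$  $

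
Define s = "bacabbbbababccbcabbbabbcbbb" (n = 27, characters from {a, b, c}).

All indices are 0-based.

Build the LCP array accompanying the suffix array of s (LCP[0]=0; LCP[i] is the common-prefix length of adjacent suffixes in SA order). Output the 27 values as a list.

[0, 2, 4, 3, 2, 1, 0, 1, 3, 3, 2, 1, 2, 4, 2, 3, 5, 3, 2, 1, 2, 2, 0, 5, 1, 2, 1]

sorted suffixes:
  #0 SA[0]=8  'ababccbcabbbabbcbbb'
  #1 SA[1]=16  'abbbabbcbbb'
  #2 SA[2]=3  'abbbbababccbcabbbabbcbbb'
  #3 SA[3]=20  'abbcbbb'
  #4 SA[4]=10  'abccbcabbbabbcbbb'
  #5 SA[5]=1  'acabbbbababccbcabbbabbcbbb'
  #6 SA[6]=26  'b'
  #7 SA[7]=7  'bababccbcabbbabbcbbb'
  #8 SA[8]=19  'babbcbbb'
  #9 SA[9]=9  'babccbcabbbabbcbbb'
  #10 SA[10]=0  'bacabbbbababccbcabbbabbcbbb'
  #11 SA[11]=25  'bb'
  #12 SA[12]=6  'bbababccbcabbbabbcbbb'
  #13 SA[13]=18  'bbabbcbbb'
  #14 SA[14]=24  'bbb'
  #15 SA[15]=5  'bbbababccbcabbbabbcbbb'
  #16 SA[16]=17  'bbbabbcbbb'
  #17 SA[17]=4  'bbbbababccbcabbbabbcbbb'
  #18 SA[18]=21  'bbcbbb'
  #19 SA[19]=14  'bcabbbabbcbbb'
  #20 SA[20]=22  'bcbbb'
  #21 SA[21]=11  'bccbcabbbabbcbbb'
  #22 SA[22]=15  'cabbbabbcbbb'
  #23 SA[23]=2  'cabbbbababccbcabbbabbcbbb'
  #24 SA[24]=23  'cbbb'
  #25 SA[25]=13  'cbcabbbabbcbbb'
  #26 SA[26]=12  'ccbcabbbabbcbbb'

SA = [8, 16, 3, 20, 10, 1, 26, 7, 19, 9, 0, 25, 6, 18, 24, 5, 17, 4, 21, 14, 22, 11, 15, 2, 23, 13, 12]
rank  pair      lcp
   1  s[8:],s[16:]  2  'ab'
   2  s[16:],s[3:]  4  'abbb'
   3  s[3:],s[20:]  3  'abb'
   4  s[20:],s[10:]  2  'ab'
   5  s[10:],s[1:]  1  'a'
   6  s[1:],s[26:]  0  ''
   7  s[26:],s[7:]  1  'b'
   8  s[7:],s[19:]  3  'bab'
   9  s[19:],s[9:]  3  'bab'
  10  s[9:],s[0:]  2  'ba'
  11  s[0:],s[25:]  1  'b'
  12  s[25:],s[6:]  2  'bb'
  13  s[6:],s[18:]  4  'bbab'
  14  s[18:],s[24:]  2  'bb'
  15  s[24:],s[5:]  3  'bbb'
  16  s[5:],s[17:]  5  'bbbab'
  17  s[17:],s[4:]  3  'bbb'
  18  s[4:],s[21:]  2  'bb'
  19  s[21:],s[14:]  1  'b'
  20  s[14:],s[22:]  2  'bc'
  21  s[22:],s[11:]  2  'bc'
  22  s[11:],s[15:]  0  ''
  23  s[15:],s[2:]  5  'cabbb'
  24  s[2:],s[23:]  1  'c'
  25  s[23:],s[13:]  2  'cb'
  26  s[13:],s[12:]  1  'c'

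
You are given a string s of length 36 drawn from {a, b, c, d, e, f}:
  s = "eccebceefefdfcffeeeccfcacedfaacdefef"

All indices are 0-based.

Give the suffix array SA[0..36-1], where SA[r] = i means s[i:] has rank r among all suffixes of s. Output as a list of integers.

[28, 29, 23, 4, 22, 1, 19, 30, 2, 24, 5, 20, 13, 31, 26, 11, 3, 0, 18, 25, 17, 16, 6, 34, 9, 32, 7, 35, 27, 21, 12, 10, 15, 33, 8, 14]

rank | idx | suffix
   0 |  28 | aacdefef
   1 |  29 | acdefef
   2 |  23 | acedfaacdefef
   3 |   4 | bceefefdfcffeeeccfcacedfaacdefef
   4 |  22 | cacedfaacdefef
   5 |   1 | ccebceefefdfcffeeeccfcacedfaacdefef
   6 |  19 | ccfcacedfaacdefef
   7 |  30 | cdefef
   8 |   2 | cebceefefdfcffeeeccfcacedfaacdefef
   9 |  24 | cedfaacdefef
  10 |   5 | ceefefdfcffeeeccfcacedfaacdefef
  11 |  20 | cfcacedfaacdefef
  12 |  13 | cffeeeccfcacedfaacdefef
  13 |  31 | defef
  14 |  26 | dfaacdefef
  15 |  11 | dfcffeeeccfcacedfaacdefef
  16 |   3 | ebceefefdfcffeeeccfcacedfaacdefef
  17 |   0 | eccebceefefdfcffeeeccfcacedfaacdefef
  18 |  18 | eccfcacedfaacdefef
  19 |  25 | edfaacdefef
  20 |  17 | eeccfcacedfaacdefef
  21 |  16 | eeeccfcacedfaacdefef
  22 |   6 | eefefdfcffeeeccfcacedfaacdefef
  23 |  34 | ef
  24 |   9 | efdfcffeeeccfcacedfaacdefef
  25 |  32 | efef
  26 |   7 | efefdfcffeeeccfcacedfaacdefef
  27 |  35 | f
  28 |  27 | faacdefef
  29 |  21 | fcacedfaacdefef
  30 |  12 | fcffeeeccfcacedfaacdefef
  31 |  10 | fdfcffeeeccfcacedfaacdefef
  32 |  15 | feeeccfcacedfaacdefef
  33 |  33 | fef
  34 |   8 | fefdfcffeeeccfcacedfaacdefef
  35 |  14 | ffeeeccfcacedfaacdefef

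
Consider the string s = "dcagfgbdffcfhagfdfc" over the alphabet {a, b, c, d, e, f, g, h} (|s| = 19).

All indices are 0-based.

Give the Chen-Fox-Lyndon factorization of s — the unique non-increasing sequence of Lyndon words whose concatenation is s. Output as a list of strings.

["d", "c", "agfgbdffcfh", "agfdfc"]

emit factor 1: 'd' (i=0, period=1)
emit factor 2: 'c' (i=1, period=1)
emit factor 3: 'agfgbdffcfh' (i=2, period=11)
emit factor 4: 'agfdfc' (i=13, period=6)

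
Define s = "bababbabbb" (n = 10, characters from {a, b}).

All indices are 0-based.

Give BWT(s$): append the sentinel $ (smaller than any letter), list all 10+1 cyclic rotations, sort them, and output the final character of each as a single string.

bbbbb$abbaa

rank  rotation     last
    0  $bababbabbb  b
    1  ababbabbb$b  b
    2  abbabbb$bab  b
    3  abbb$bababb  b
    4  b$bababbabb  b
    5  bababbabbb$  $
    6  babbabbb$ba  a
    7  babbb$babab  b
    8  bb$bababbab  b
    9  bbabbb$baba  a
   10  bbb$bababba  a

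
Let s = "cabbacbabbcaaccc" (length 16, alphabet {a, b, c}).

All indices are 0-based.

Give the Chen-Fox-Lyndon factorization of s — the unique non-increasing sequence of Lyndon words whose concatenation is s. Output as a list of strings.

emit factor 1: 'c' (i=0, period=1)
emit factor 2: 'abbacbabbc' (i=1, period=10)
emit factor 3: 'aaccc' (i=11, period=5)

["c", "abbacbabbc", "aaccc"]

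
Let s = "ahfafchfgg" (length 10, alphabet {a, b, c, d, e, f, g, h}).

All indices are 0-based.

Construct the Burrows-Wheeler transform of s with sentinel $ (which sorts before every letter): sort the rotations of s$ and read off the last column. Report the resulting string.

rank  rotation     last
    0  $ahfafchfgg  g
    1  afchfgg$ahf  f
    2  ahfafchfgg$  $
    3  chfgg$ahfaf  f
    4  fafchfgg$ah  h
    5  fchfgg$ahfa  a
    6  fgg$ahfafch  h
    7  g$ahfafchfg  g
    8  gg$ahfafchf  f
    9  hfafchfgg$a  a
   10  hfgg$ahfafc  c

gf$fhahgfac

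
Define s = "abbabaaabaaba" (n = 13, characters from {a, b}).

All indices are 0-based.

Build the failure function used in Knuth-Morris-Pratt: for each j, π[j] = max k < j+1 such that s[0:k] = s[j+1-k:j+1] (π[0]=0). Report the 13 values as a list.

π[0] = 0
j=1 s[j]='b': π[1]=0 (border '')
j=2 s[j]='b': π[2]=0 (border '')
j=3 s[j]='a': π[3]=1 (border 'a')
j=4 s[j]='b': π[4]=2 (border 'ab')
j=5 s[j]='a': k: 2→0; π[5]=1 (border 'a')
j=6 s[j]='a': k: 1→0; π[6]=1 (border 'a')
j=7 s[j]='a': k: 1→0; π[7]=1 (border 'a')
j=8 s[j]='b': π[8]=2 (border 'ab')
j=9 s[j]='a': k: 2→0; π[9]=1 (border 'a')
j=10 s[j]='a': k: 1→0; π[10]=1 (border 'a')
j=11 s[j]='b': π[11]=2 (border 'ab')
j=12 s[j]='a': k: 2→0; π[12]=1 (border 'a')

[0, 0, 0, 1, 2, 1, 1, 1, 2, 1, 1, 2, 1]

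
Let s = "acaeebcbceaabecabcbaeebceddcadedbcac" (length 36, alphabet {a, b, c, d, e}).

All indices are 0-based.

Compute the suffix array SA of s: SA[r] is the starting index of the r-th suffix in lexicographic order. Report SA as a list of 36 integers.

[10, 15, 11, 34, 0, 28, 2, 19, 18, 32, 16, 5, 7, 22, 12, 35, 14, 33, 27, 1, 17, 6, 8, 23, 31, 26, 25, 29, 9, 4, 21, 13, 30, 24, 3, 20]

rank | idx | suffix
   0 |  10 | aabecabcbaeebceddcadedbcac
   1 |  15 | abcbaeebceddcadedbcac
   2 |  11 | abecabcbaeebceddcadedbcac
   3 |  34 | ac
   4 |   0 | acaeebcbceaabecabcbaeebceddcadedbcac
   5 |  28 | adedbcac
   6 |   2 | aeebcbceaabecabcbaeebceddcadedbcac
   7 |  19 | aeebceddcadedbcac
   8 |  18 | baeebceddcadedbcac
   9 |  32 | bcac
  10 |  16 | bcbaeebceddcadedbcac
  11 |   5 | bcbceaabecabcbaeebceddcadedbcac
  12 |   7 | bceaabecabcbaeebceddcadedbcac
  13 |  22 | bceddcadedbcac
  14 |  12 | becabcbaeebceddcadedbcac
  15 |  35 | c
  16 |  14 | cabcbaeebceddcadedbcac
  17 |  33 | cac
  18 |  27 | cadedbcac
  19 |   1 | caeebcbceaabecabcbaeebceddcadedbcac
  20 |  17 | cbaeebceddcadedbcac
  21 |   6 | cbceaabecabcbaeebceddcadedbcac
  22 |   8 | ceaabecabcbaeebceddcadedbcac
  23 |  23 | ceddcadedbcac
  24 |  31 | dbcac
  25 |  26 | dcadedbcac
  26 |  25 | ddcadedbcac
  27 |  29 | dedbcac
  28 |   9 | eaabecabcbaeebceddcadedbcac
  29 |   4 | ebcbceaabecabcbaeebceddcadedbcac
  30 |  21 | ebceddcadedbcac
  31 |  13 | ecabcbaeebceddcadedbcac
  32 |  30 | edbcac
  33 |  24 | eddcadedbcac
  34 |   3 | eebcbceaabecabcbaeebceddcadedbcac
  35 |  20 | eebceddcadedbcac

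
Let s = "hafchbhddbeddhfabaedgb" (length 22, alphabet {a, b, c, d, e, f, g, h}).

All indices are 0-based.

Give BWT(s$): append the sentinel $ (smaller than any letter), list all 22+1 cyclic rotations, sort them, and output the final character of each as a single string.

bfbhgadhfdheedbahad$cbd

rank  rotation                 last
    0  $hafchbhddbeddhfabaedgb  b
    1  abaedgb$hafchbhddbeddhf  f
    2  aedgb$hafchbhddbeddhfab  b
    3  afchbhddbeddhfabaedgb$h  h
    4  b$hafchbhddbeddhfabaedg  g
    5  baedgb$hafchbhddbeddhfa  a
    6  beddhfabaedgb$hafchbhdd  d
    7  bhddbeddhfabaedgb$hafch  h
    8  chbhddbeddhfabaedgb$haf  f
    9  dbeddhfabaedgb$hafchbhd  d
   10  ddbeddhfabaedgb$hafchbh  h
   11  ddhfabaedgb$hafchbhddbe  e
   12  dgb$hafchbhddbeddhfabae  e
   13  dhfabaedgb$hafchbhddbed  d
   14  eddhfabaedgb$hafchbhddb  b
   15  edgb$hafchbhddbeddhfaba  a
   16  fabaedgb$hafchbhddbeddh  h
   17  fchbhddbeddhfabaedgb$ha  a
   18  gb$hafchbhddbeddhfabaed  d
   19  hafchbhddbeddhfabaedgb$  $
   20  hbhddbeddhfabaedgb$hafc  c
   21  hddbeddhfabaedgb$hafchb  b
   22  hfabaedgb$hafchbhddbedd  d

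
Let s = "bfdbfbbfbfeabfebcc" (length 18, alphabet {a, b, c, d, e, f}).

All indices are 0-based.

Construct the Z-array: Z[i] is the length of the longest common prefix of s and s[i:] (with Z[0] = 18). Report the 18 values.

[18, 0, 0, 2, 0, 1, 2, 0, 2, 0, 0, 0, 2, 0, 0, 1, 0, 0]

Z[0]=18
i=1: i≥r, start 0; Z[1]=0
i=2: i≥r, start 0; Z[2]=0
i=3: i≥r, start 0; Z[3]=2 extend→box=[3,5)
i=4: min(r-i=1, Z[1]=0)=0; Z[4]=0
i=5: i≥r, start 0; Z[5]=1 extend→box=[5,6)
i=6: i≥r, start 0; Z[6]=2 extend→box=[6,8)
i=7: min(r-i=1, Z[1]=0)=0; Z[7]=0
i=8: i≥r, start 0; Z[8]=2 extend→box=[8,10)
i=9: min(r-i=1, Z[1]=0)=0; Z[9]=0
i=10: i≥r, start 0; Z[10]=0
i=11: i≥r, start 0; Z[11]=0
i=12: i≥r, start 0; Z[12]=2 extend→box=[12,14)
i=13: min(r-i=1, Z[1]=0)=0; Z[13]=0
i=14: i≥r, start 0; Z[14]=0
i=15: i≥r, start 0; Z[15]=1 extend→box=[15,16)
i=16: i≥r, start 0; Z[16]=0
i=17: i≥r, start 0; Z[17]=0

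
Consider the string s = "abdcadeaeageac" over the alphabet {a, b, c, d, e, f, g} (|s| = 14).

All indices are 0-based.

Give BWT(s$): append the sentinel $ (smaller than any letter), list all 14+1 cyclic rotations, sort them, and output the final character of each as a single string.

c$eceeaadbagdaa

rank  rotation         last
    0  $abdcadeaeageac  c
    1  abdcadeaeageac$  $
    2  ac$abdcadeaeage  e
    3  adeaeageac$abdc  c
    4  aeageac$abdcade  e
    5  ageac$abdcadeae  e
    6  bdcadeaeageac$a  a
    7  c$abdcadeaeagea  a
    8  cadeaeageac$abd  d
    9  dcadeaeageac$ab  b
   10  deaeageac$abdca  a
   11  eac$abdcadeaeag  g
   12  eaeageac$abdcad  d
   13  eageac$abdcadea  a
   14  geac$abdcadeaea  a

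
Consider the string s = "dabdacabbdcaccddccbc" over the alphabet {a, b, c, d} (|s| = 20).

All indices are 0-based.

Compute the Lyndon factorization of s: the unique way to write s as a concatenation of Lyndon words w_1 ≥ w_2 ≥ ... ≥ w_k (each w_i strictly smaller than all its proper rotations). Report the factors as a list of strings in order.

["d", "abdac", "abbdcaccddccbc"]

emit factor 1: 'd' (i=0, period=1)
emit factor 2: 'abdac' (i=1, period=5)
emit factor 3: 'abbdcaccddccbc' (i=6, period=14)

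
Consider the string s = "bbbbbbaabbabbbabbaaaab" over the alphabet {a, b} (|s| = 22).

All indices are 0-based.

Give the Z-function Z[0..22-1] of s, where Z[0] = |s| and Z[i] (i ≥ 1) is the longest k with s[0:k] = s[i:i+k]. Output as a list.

[22, 5, 4, 3, 2, 1, 0, 0, 2, 1, 0, 3, 2, 1, 0, 2, 1, 0, 0, 0, 0, 1]

Z[0]=22
i=1: outside box; Z[1]=5 grow→box=[1,6)
i=2: min(r-i=4, Z[1]=5)=4; Z[2]=4
i=3: min(r-i=3, Z[2]=4)=3; Z[3]=3
i=4: min(r-i=2, Z[3]=3)=2; Z[4]=2
i=5: min(r-i=1, Z[4]=2)=1; Z[5]=1
i=6: outside box; Z[6]=0
i=7: outside box; Z[7]=0
i=8: outside box; Z[8]=2 grow→box=[8,10)
i=9: min(r-i=1, Z[1]=5)=1; Z[9]=1
i=10: outside box; Z[10]=0
i=11: outside box; Z[11]=3 grow→box=[11,14)
i=12: min(r-i=2, Z[1]=5)=2; Z[12]=2
i=13: min(r-i=1, Z[2]=4)=1; Z[13]=1
i=14: outside box; Z[14]=0
i=15: outside box; Z[15]=2 grow→box=[15,17)
i=16: min(r-i=1, Z[1]=5)=1; Z[16]=1
i=17: outside box; Z[17]=0
i=18: outside box; Z[18]=0
i=19: outside box; Z[19]=0
i=20: outside box; Z[20]=0
i=21: outside box; Z[21]=1 grow→box=[21,22)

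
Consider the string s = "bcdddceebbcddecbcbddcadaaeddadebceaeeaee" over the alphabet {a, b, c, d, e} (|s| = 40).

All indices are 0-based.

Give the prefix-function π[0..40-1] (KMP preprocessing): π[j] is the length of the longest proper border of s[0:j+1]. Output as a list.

[0, 0, 0, 0, 0, 0, 0, 0, 1, 1, 2, 3, 4, 0, 0, 1, 2, 1, 0, 0, 0, 0, 0, 0, 0, 0, 0, 0, 0, 0, 0, 1, 2, 0, 0, 0, 0, 0, 0, 0]

π[0] = 0
j=1 s[j]='c': π[1]=0 (border '')
j=2 s[j]='d': π[2]=0 (border '')
j=3 s[j]='d': π[3]=0 (border '')
j=4 s[j]='d': π[4]=0 (border '')
j=5 s[j]='c': π[5]=0 (border '')
j=6 s[j]='e': π[6]=0 (border '')
j=7 s[j]='e': π[7]=0 (border '')
j=8 s[j]='b': π[8]=1 (border 'b')
j=9 s[j]='b': k: 1→0; π[9]=1 (border 'b')
j=10 s[j]='c': π[10]=2 (border 'bc')
j=11 s[j]='d': π[11]=3 (border 'bcd')
j=12 s[j]='d': π[12]=4 (border 'bcdd')
j=13 s[j]='e': k: 4→0; π[13]=0 (border '')
j=14 s[j]='c': π[14]=0 (border '')
j=15 s[j]='b': π[15]=1 (border 'b')
j=16 s[j]='c': π[16]=2 (border 'bc')
j=17 s[j]='b': k: 2→0; π[17]=1 (border 'b')
j=18 s[j]='d': k: 1→0; π[18]=0 (border '')
j=19 s[j]='d': π[19]=0 (border '')
j=20 s[j]='c': π[20]=0 (border '')
j=21 s[j]='a': π[21]=0 (border '')
j=22 s[j]='d': π[22]=0 (border '')
j=23 s[j]='a': π[23]=0 (border '')
j=24 s[j]='a': π[24]=0 (border '')
j=25 s[j]='e': π[25]=0 (border '')
j=26 s[j]='d': π[26]=0 (border '')
j=27 s[j]='d': π[27]=0 (border '')
j=28 s[j]='a': π[28]=0 (border '')
j=29 s[j]='d': π[29]=0 (border '')
j=30 s[j]='e': π[30]=0 (border '')
j=31 s[j]='b': π[31]=1 (border 'b')
j=32 s[j]='c': π[32]=2 (border 'bc')
j=33 s[j]='e': k: 2→0; π[33]=0 (border '')
j=34 s[j]='a': π[34]=0 (border '')
j=35 s[j]='e': π[35]=0 (border '')
j=36 s[j]='e': π[36]=0 (border '')
j=37 s[j]='a': π[37]=0 (border '')
j=38 s[j]='e': π[38]=0 (border '')
j=39 s[j]='e': π[39]=0 (border '')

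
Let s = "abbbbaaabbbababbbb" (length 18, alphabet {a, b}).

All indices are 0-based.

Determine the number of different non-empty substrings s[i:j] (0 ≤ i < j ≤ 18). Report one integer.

sorted suffixes:
  #0 SA[0]=5  'aaabbbababbbb'
  #1 SA[1]=6  'aabbbababbbb'
  #2 SA[2]=11  'ababbbb'
  #3 SA[3]=7  'abbbababbbb'
  #4 SA[4]=13  'abbbb'
  #5 SA[5]=0  'abbbbaaabbbababbbb'
  #6 SA[6]=17  'b'
  #7 SA[7]=4  'baaabbbababbbb'
  #8 SA[8]=10  'bababbbb'
  #9 SA[9]=12  'babbbb'
  #10 SA[10]=16  'bb'
  #11 SA[11]=3  'bbaaabbbababbbb'
  #12 SA[12]=9  'bbababbbb'
  #13 SA[13]=15  'bbb'
  #14 SA[14]=2  'bbbaaabbbababbbb'
  #15 SA[15]=8  'bbbababbbb'
  #16 SA[16]=14  'bbbb'
  #17 SA[17]=1  'bbbbaaabbbababbbb'

SA = [5, 6, 11, 7, 13, 0, 17, 4, 10, 12, 16, 3, 9, 15, 2, 8, 14, 1]
[i] adj suffixes → lcp
  [1] 5/6 → 2 ('aa')
  [2] 6/11 → 1 ('a')
  [3] 11/7 → 2 ('ab')
  [4] 7/13 → 4 ('abbb')
  [5] 13/0 → 5 ('abbbb')
  [6] 0/17 → 0 ('')
  [7] 17/4 → 1 ('b')
  [8] 4/10 → 2 ('ba')
  [9] 10/12 → 3 ('bab')
  [10] 12/16 → 1 ('b')
  [11] 16/3 → 2 ('bb')
  [12] 3/9 → 3 ('bba')
  [13] 9/15 → 2 ('bb')
  [14] 15/2 → 3 ('bbb')
  [15] 2/8 → 4 ('bbba')
  [16] 8/14 → 3 ('bbb')
  [17] 14/1 → 4 ('bbbb')

n(n+1)/2 = 18·19/2 = 171
Σ LCP = 0 + 2 + 1 + 2 + 4 + 5 + 0 + 1 + 2 + 3 + 1 + 2 + 3 + 2 + 3 + 4 + 3 + 4 = 42
distinct = 171 − 42 = 129

129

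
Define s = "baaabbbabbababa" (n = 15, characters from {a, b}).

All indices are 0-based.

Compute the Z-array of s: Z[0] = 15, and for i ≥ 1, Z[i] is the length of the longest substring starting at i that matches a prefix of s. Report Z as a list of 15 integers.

[15, 0, 0, 0, 1, 1, 2, 0, 1, 2, 0, 2, 0, 2, 0]

Z[0]=15
i=1: i≥r, start 0; Z[1]=0
i=2: i≥r, start 0; Z[2]=0
i=3: i≥r, start 0; Z[3]=0
i=4: i≥r, start 0; Z[4]=1 extend→box=[4,5)
i=5: i≥r, start 0; Z[5]=1 extend→box=[5,6)
i=6: i≥r, start 0; Z[6]=2 extend→box=[6,8)
i=7: min(r-i=1, Z[1]=0)=0; Z[7]=0
i=8: i≥r, start 0; Z[8]=1 extend→box=[8,9)
i=9: i≥r, start 0; Z[9]=2 extend→box=[9,11)
i=10: min(r-i=1, Z[1]=0)=0; Z[10]=0
i=11: i≥r, start 0; Z[11]=2 extend→box=[11,13)
i=12: min(r-i=1, Z[1]=0)=0; Z[12]=0
i=13: i≥r, start 0; Z[13]=2 extend→box=[13,15)
i=14: min(r-i=1, Z[1]=0)=0; Z[14]=0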